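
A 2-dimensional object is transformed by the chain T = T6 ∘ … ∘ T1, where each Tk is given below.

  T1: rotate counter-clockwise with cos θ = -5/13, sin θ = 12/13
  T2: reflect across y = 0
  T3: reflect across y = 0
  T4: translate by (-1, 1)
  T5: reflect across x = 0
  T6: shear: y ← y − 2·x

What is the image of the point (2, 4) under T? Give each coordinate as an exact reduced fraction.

T1 rotate counter-clockwise with cos θ = -5/13, sin θ = 12/13: (2, 4) → (-58/13, 4/13)
T2 reflect across y = 0: (-58/13, 4/13) → (-58/13, -4/13)
T3 reflect across y = 0: (-58/13, -4/13) → (-58/13, 4/13)
T4 translate by (-1, 1): (-58/13, 4/13) → (-71/13, 17/13)
T5 reflect across x = 0: (-71/13, 17/13) → (71/13, 17/13)
T6 shear: y ← y − 2·x: (71/13, 17/13) → (71/13, -125/13)

T(p) = (71/13, -125/13)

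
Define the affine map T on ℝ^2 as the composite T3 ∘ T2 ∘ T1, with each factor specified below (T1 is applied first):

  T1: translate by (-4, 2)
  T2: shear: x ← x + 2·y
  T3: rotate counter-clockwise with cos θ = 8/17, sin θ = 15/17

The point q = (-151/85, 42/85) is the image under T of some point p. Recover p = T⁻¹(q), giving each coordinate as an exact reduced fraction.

T1 = [1 0 -4; 0 1 2; 0 0 1]
T2·T1 = [1 2 0; 0 1 2; 0 0 1]
T3·…·T1 = [8/17 1/17 -30/17; 15/17 38/17 16/17; 0 0 1]
det M = 1; M⁻¹ = [38/17 -1/17 4; -15/17 8/17 -2; 0 0 1]
M⁻¹ · (-151/85, 42/85)ᵀ = (0, -1/5)ᵀ

p = (0, -1/5)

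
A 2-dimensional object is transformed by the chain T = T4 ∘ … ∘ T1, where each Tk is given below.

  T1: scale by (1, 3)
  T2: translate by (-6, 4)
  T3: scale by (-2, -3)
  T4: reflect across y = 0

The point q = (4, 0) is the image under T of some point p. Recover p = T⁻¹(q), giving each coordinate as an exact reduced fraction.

p = (4, -4/3)

T1 = [1 0 0; 0 3 0; 0 0 1]
T2·T1 = [1 0 -6; 0 3 4; 0 0 1]
T3·…·T1 = [-2 0 12; 0 -9 -12; 0 0 1]
T4·…·T1 = [-2 0 12; 0 9 12; 0 0 1]
det M = -18; M⁻¹ = [-1/2 0 6; 0 1/9 -4/3; 0 0 1]
M⁻¹ · (4, 0)ᵀ = (4, -4/3)ᵀ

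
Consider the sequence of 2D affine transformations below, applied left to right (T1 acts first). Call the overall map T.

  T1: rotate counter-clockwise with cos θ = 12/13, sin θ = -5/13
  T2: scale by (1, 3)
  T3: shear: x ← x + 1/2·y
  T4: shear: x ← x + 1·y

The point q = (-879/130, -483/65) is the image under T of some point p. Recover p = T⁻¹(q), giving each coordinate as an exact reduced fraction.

p = (5, -3/5)

T1 = [12/13 5/13 0; -5/13 12/13 0; 0 0 1]
T2·T1 = [12/13 5/13 0; -15/13 36/13 0; 0 0 1]
T3·…·T1 = [9/26 23/13 0; -15/13 36/13 0; 0 0 1]
T4·…·T1 = [-21/26 59/13 0; -15/13 36/13 0; 0 0 1]
det M = 3; M⁻¹ = [12/13 -59/39 0; 5/13 -7/26 0; 0 0 1]
M⁻¹ · (-879/130, -483/65)ᵀ = (5, -3/5)ᵀ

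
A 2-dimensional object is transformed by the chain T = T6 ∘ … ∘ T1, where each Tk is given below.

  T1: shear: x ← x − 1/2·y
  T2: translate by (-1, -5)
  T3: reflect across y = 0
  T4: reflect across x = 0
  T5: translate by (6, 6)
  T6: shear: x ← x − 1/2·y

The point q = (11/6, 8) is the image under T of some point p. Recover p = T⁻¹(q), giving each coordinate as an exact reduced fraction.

T1 = [1 -1/2 0; 0 1 0; 0 0 1]
T2·T1 = [1 -1/2 -1; 0 1 -5; 0 0 1]
T3·…·T1 = [1 -1/2 -1; 0 -1 5; 0 0 1]
T4·…·T1 = [-1 1/2 1; 0 -1 5; 0 0 1]
T5·…·T1 = [-1 1/2 7; 0 -1 11; 0 0 1]
T6·…·T1 = [-1 1 3/2; 0 -1 11; 0 0 1]
det M = 1; M⁻¹ = [-1 -1 25/2; 0 -1 11; 0 0 1]
M⁻¹ · (11/6, 8)ᵀ = (8/3, 3)ᵀ

p = (8/3, 3)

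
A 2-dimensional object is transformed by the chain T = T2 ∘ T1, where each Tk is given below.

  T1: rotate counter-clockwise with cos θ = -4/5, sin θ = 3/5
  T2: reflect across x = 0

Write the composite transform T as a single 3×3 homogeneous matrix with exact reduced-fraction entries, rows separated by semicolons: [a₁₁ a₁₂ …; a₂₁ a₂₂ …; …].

T1 = [-4/5 -3/5 0; 3/5 -4/5 0; 0 0 1]
T2·T1 = [4/5 3/5 0; 3/5 -4/5 0; 0 0 1]

T = [4/5 3/5 0; 3/5 -4/5 0; 0 0 1]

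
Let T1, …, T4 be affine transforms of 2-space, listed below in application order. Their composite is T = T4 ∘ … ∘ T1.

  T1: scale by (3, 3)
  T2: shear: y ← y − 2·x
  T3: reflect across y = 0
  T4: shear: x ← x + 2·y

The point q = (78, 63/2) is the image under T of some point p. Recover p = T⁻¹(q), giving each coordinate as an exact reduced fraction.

p = (5, -1/2)

T1 = [3 0 0; 0 3 0; 0 0 1]
T2·T1 = [3 0 0; -6 3 0; 0 0 1]
T3·…·T1 = [3 0 0; 6 -3 0; 0 0 1]
T4·…·T1 = [15 -6 0; 6 -3 0; 0 0 1]
det M = -9; M⁻¹ = [1/3 -2/3 0; 2/3 -5/3 0; 0 0 1]
M⁻¹ · (78, 63/2)ᵀ = (5, -1/2)ᵀ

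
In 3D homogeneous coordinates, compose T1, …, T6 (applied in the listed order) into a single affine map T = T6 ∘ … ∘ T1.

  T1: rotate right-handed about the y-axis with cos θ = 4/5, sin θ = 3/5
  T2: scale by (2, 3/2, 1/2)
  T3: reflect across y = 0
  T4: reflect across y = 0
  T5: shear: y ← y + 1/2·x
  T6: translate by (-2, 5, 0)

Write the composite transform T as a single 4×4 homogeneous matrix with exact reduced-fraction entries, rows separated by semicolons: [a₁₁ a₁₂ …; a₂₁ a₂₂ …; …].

T = [8/5 0 6/5 -2; 4/5 3/2 3/5 5; -3/10 0 2/5 0; 0 0 0 1]

T1 = [4/5 0 3/5 0; 0 1 0 0; -3/5 0 4/5 0; 0 0 0 1]
T2·T1 = [8/5 0 6/5 0; 0 3/2 0 0; -3/10 0 2/5 0; 0 0 0 1]
T3·…·T1 = [8/5 0 6/5 0; 0 -3/2 0 0; -3/10 0 2/5 0; 0 0 0 1]
T4·…·T1 = [8/5 0 6/5 0; 0 3/2 0 0; -3/10 0 2/5 0; 0 0 0 1]
T5·…·T1 = [8/5 0 6/5 0; 4/5 3/2 3/5 0; -3/10 0 2/5 0; 0 0 0 1]
T6·…·T1 = [8/5 0 6/5 -2; 4/5 3/2 3/5 5; -3/10 0 2/5 0; 0 0 0 1]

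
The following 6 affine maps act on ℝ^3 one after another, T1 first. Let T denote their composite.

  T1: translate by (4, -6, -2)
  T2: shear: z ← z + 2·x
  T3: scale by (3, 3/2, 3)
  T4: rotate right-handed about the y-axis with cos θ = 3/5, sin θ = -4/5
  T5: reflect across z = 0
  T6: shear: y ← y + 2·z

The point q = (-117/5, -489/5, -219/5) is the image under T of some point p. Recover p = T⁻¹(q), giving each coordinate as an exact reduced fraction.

p = (3, -4/5, 3)

T1 = [1 0 0 4; 0 1 0 -6; 0 0 1 -2; 0 0 0 1]
T2·T1 = [1 0 0 4; 0 1 0 -6; 2 0 1 6; 0 0 0 1]
T3·…·T1 = [3 0 0 12; 0 3/2 0 -9; 6 0 3 18; 0 0 0 1]
T4·…·T1 = [-3 0 -12/5 -36/5; 0 3/2 0 -9; 6 0 9/5 102/5; 0 0 0 1]
T5·…·T1 = [-3 0 -12/5 -36/5; 0 3/2 0 -9; -6 0 -9/5 -102/5; 0 0 0 1]
T6·…·T1 = [-3 0 -12/5 -36/5; -12 3/2 -18/5 -249/5; -6 0 -9/5 -102/5; 0 0 0 1]
det M = -27/2; M⁻¹ = [1/5 0 -4/15 -4; 0 2/3 -4/3 6; -2/3 0 1/3 2; 0 0 0 1]
M⁻¹ · (-117/5, -489/5, -219/5)ᵀ = (3, -4/5, 3)ᵀ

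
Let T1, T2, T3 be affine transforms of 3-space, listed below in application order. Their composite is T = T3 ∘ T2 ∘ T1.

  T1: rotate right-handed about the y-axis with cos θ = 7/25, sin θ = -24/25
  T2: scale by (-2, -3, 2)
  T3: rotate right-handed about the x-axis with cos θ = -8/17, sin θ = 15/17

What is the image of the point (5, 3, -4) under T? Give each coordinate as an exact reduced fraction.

T(p) = (-262/25, -192/85, -4847/425)

T1 rotate right-handed about the y-axis with cos θ = 7/25, sin θ = -24/25: (5, 3, -4) → (131/25, 3, 92/25)
T2 scale by (-2, -3, 2): (131/25, 3, 92/25) → (-262/25, -9, 184/25)
T3 rotate right-handed about the x-axis with cos θ = -8/17, sin θ = 15/17: (-262/25, -9, 184/25) → (-262/25, -192/85, -4847/425)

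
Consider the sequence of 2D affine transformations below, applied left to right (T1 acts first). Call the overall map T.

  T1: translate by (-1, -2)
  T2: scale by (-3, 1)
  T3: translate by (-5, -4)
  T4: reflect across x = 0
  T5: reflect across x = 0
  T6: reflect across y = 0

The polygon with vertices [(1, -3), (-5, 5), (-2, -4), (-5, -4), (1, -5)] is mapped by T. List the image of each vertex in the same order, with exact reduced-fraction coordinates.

image vertices: (-5, 9), (13, 1), (4, 10), (13, 10), (-5, 11)

T1 translate by (-1, -2): (1, -3) → (0, -5); (-5, 5) → (-6, 3); (-2, -4) → (-3, -6); (-5, -4) → (-6, -6); (1, -5) → (0, -7)
T2 scale by (-3, 1): (0, -5) → (0, -5); (-6, 3) → (18, 3); (-3, -6) → (9, -6); (-6, -6) → (18, -6); (0, -7) → (0, -7)
T3 translate by (-5, -4): (0, -5) → (-5, -9); (18, 3) → (13, -1); (9, -6) → (4, -10); (18, -6) → (13, -10); (0, -7) → (-5, -11)
T4 reflect across x = 0: (-5, -9) → (5, -9); (13, -1) → (-13, -1); (4, -10) → (-4, -10); (13, -10) → (-13, -10); (-5, -11) → (5, -11)
T5 reflect across x = 0: (5, -9) → (-5, -9); (-13, -1) → (13, -1); (-4, -10) → (4, -10); (-13, -10) → (13, -10); (5, -11) → (-5, -11)
T6 reflect across y = 0: (-5, -9) → (-5, 9); (13, -1) → (13, 1); (4, -10) → (4, 10); (13, -10) → (13, 10); (-5, -11) → (-5, 11)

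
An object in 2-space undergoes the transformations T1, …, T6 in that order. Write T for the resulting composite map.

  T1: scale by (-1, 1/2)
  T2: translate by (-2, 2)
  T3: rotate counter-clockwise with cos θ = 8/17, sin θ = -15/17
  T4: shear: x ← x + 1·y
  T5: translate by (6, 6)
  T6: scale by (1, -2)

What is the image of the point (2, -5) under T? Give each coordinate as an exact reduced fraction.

T1 scale by (-1, 1/2): (2, -5) → (-2, -5/2)
T2 translate by (-2, 2): (-2, -5/2) → (-4, -1/2)
T3 rotate counter-clockwise with cos θ = 8/17, sin θ = -15/17: (-4, -1/2) → (-79/34, 56/17)
T4 shear: x ← x + 1·y: (-79/34, 56/17) → (33/34, 56/17)
T5 translate by (6, 6): (33/34, 56/17) → (237/34, 158/17)
T6 scale by (1, -2): (237/34, 158/17) → (237/34, -316/17)

T(p) = (237/34, -316/17)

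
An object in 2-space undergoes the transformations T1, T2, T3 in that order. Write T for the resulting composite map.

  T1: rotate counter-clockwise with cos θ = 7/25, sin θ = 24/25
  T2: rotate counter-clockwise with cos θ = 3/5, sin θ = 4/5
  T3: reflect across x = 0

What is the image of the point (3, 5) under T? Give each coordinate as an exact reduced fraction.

T1 rotate counter-clockwise with cos θ = 7/25, sin θ = 24/25: (3, 5) → (-99/25, 107/25)
T2 rotate counter-clockwise with cos θ = 3/5, sin θ = 4/5: (-99/25, 107/25) → (-29/5, -3/5)
T3 reflect across x = 0: (-29/5, -3/5) → (29/5, -3/5)

T(p) = (29/5, -3/5)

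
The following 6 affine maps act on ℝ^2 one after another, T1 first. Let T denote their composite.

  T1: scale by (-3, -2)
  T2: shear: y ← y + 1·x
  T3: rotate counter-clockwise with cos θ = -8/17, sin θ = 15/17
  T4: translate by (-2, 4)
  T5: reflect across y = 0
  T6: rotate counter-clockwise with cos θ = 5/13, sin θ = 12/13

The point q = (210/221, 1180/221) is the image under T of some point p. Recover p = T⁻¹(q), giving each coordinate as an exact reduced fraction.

T1 = [-3 0 0; 0 -2 0; 0 0 1]
T2·T1 = [-3 0 0; -3 -2 0; 0 0 1]
T3·…·T1 = [69/17 30/17 0; -21/17 16/17 0; 0 0 1]
T4·…·T1 = [69/17 30/17 -2; -21/17 16/17 4; 0 0 1]
T5·…·T1 = [69/17 30/17 -2; 21/17 -16/17 -4; 0 0 1]
T6·…·T1 = [93/221 342/221 38/13; 933/221 280/221 -44/13; 0 0 1]
det M = -6; M⁻¹ = [-140/663 57/221 76/51; 311/442 -31/442 -39/17; 0 0 1]
M⁻¹ · (210/221, 1180/221)ᵀ = (8/3, -2)ᵀ

p = (8/3, -2)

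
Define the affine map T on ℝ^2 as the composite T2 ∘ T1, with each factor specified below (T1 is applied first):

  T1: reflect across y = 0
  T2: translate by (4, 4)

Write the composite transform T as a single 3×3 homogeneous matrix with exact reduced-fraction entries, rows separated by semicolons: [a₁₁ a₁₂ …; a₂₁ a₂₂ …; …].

T1 = [1 0 0; 0 -1 0; 0 0 1]
T2·T1 = [1 0 4; 0 -1 4; 0 0 1]

T = [1 0 4; 0 -1 4; 0 0 1]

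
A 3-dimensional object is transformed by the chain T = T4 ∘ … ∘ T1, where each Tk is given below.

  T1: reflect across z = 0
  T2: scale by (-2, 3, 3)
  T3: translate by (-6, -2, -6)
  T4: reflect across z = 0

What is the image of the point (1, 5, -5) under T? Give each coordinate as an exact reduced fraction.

T(p) = (-8, 13, -9)

T1 reflect across z = 0: (1, 5, -5) → (1, 5, 5)
T2 scale by (-2, 3, 3): (1, 5, 5) → (-2, 15, 15)
T3 translate by (-6, -2, -6): (-2, 15, 15) → (-8, 13, 9)
T4 reflect across z = 0: (-8, 13, 9) → (-8, 13, -9)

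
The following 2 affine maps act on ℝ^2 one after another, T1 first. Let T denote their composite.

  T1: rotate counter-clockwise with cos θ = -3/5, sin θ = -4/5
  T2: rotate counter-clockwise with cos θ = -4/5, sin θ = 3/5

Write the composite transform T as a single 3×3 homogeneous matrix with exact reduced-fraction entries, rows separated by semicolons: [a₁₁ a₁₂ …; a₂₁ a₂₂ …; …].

T1 = [-3/5 4/5 0; -4/5 -3/5 0; 0 0 1]
T2·T1 = [24/25 -7/25 0; 7/25 24/25 0; 0 0 1]

T = [24/25 -7/25 0; 7/25 24/25 0; 0 0 1]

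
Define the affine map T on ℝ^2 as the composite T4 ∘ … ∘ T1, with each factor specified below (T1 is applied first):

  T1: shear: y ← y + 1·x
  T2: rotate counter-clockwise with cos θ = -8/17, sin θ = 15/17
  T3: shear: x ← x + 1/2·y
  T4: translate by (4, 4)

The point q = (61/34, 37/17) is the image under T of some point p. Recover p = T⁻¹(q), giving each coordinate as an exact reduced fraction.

p = (-1, 3)

T1 = [1 0 0; 1 1 0; 0 0 1]
T2·T1 = [-23/17 -15/17 0; 7/17 -8/17 0; 0 0 1]
T3·…·T1 = [-39/34 -19/17 0; 7/17 -8/17 0; 0 0 1]
T4·…·T1 = [-39/34 -19/17 4; 7/17 -8/17 4; 0 0 1]
det M = 1; M⁻¹ = [-8/17 19/17 -44/17; -7/17 -39/34 106/17; 0 0 1]
M⁻¹ · (61/34, 37/17)ᵀ = (-1, 3)ᵀ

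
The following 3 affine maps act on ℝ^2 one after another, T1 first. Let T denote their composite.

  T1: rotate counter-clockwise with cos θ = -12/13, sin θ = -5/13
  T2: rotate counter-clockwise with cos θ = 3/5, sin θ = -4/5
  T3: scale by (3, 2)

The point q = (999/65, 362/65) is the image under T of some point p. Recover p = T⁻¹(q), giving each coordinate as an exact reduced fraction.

p = (-3, -5)

T1 = [-12/13 5/13 0; -5/13 -12/13 0; 0 0 1]
T2·T1 = [-56/65 -33/65 0; 33/65 -56/65 0; 0 0 1]
T3·…·T1 = [-168/65 -99/65 0; 66/65 -112/65 0; 0 0 1]
det M = 6; M⁻¹ = [-56/195 33/130 0; -11/65 -28/65 0; 0 0 1]
M⁻¹ · (999/65, 362/65)ᵀ = (-3, -5)ᵀ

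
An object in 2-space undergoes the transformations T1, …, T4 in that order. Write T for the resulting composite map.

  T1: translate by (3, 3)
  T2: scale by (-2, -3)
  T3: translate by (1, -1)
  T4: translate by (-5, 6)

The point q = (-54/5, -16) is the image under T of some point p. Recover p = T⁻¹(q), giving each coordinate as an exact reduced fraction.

T1 = [1 0 3; 0 1 3; 0 0 1]
T2·T1 = [-2 0 -6; 0 -3 -9; 0 0 1]
T3·…·T1 = [-2 0 -5; 0 -3 -10; 0 0 1]
T4·…·T1 = [-2 0 -10; 0 -3 -4; 0 0 1]
det M = 6; M⁻¹ = [-1/2 0 -5; 0 -1/3 -4/3; 0 0 1]
M⁻¹ · (-54/5, -16)ᵀ = (2/5, 4)ᵀ

p = (2/5, 4)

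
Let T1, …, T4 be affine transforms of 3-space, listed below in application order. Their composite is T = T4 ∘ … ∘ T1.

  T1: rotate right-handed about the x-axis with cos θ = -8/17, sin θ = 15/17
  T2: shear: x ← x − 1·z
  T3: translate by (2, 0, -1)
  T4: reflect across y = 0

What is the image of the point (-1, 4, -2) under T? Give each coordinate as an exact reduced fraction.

T(p) = (-59/17, 2/17, 59/17)

T1 rotate right-handed about the x-axis with cos θ = -8/17, sin θ = 15/17: (-1, 4, -2) → (-1, -2/17, 76/17)
T2 shear: x ← x − 1·z: (-1, -2/17, 76/17) → (-93/17, -2/17, 76/17)
T3 translate by (2, 0, -1): (-93/17, -2/17, 76/17) → (-59/17, -2/17, 59/17)
T4 reflect across y = 0: (-59/17, -2/17, 59/17) → (-59/17, 2/17, 59/17)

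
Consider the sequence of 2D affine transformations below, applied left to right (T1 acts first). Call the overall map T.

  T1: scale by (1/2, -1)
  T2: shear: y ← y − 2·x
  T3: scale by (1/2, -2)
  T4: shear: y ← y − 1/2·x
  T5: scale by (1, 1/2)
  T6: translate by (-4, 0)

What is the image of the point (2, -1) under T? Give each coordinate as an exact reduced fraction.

T1 scale by (1/2, -1): (2, -1) → (1, 1)
T2 shear: y ← y − 2·x: (1, 1) → (1, -1)
T3 scale by (1/2, -2): (1, -1) → (1/2, 2)
T4 shear: y ← y − 1/2·x: (1/2, 2) → (1/2, 7/4)
T5 scale by (1, 1/2): (1/2, 7/4) → (1/2, 7/8)
T6 translate by (-4, 0): (1/2, 7/8) → (-7/2, 7/8)

T(p) = (-7/2, 7/8)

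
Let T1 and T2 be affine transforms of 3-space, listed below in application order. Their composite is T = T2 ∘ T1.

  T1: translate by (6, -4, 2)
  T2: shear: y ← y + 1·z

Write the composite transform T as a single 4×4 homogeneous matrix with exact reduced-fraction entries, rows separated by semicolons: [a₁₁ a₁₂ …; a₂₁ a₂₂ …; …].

T = [1 0 0 6; 0 1 1 -2; 0 0 1 2; 0 0 0 1]

T1 = [1 0 0 6; 0 1 0 -4; 0 0 1 2; 0 0 0 1]
T2·T1 = [1 0 0 6; 0 1 1 -2; 0 0 1 2; 0 0 0 1]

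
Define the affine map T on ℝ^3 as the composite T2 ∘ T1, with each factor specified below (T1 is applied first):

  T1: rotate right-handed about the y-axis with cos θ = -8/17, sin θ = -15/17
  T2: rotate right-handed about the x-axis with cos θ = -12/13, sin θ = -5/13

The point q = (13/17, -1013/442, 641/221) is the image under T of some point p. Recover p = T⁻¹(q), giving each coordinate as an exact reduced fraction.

p = (-7/2, 1, 1)

T1 = [-8/17 0 -15/17 0; 0 1 0 0; 15/17 0 -8/17 0; 0 0 0 1]
T2·T1 = [-8/17 0 -15/17 0; 75/221 -12/13 -40/221 0; -180/221 -5/13 96/221 0; 0 0 0 1]
det M = 1; M⁻¹ = [-8/17 75/221 -180/221 0; 0 -12/13 -5/13 0; -15/17 -40/221 96/221 0; 0 0 0 1]
M⁻¹ · (13/17, -1013/442, 641/221)ᵀ = (-7/2, 1, 1)ᵀ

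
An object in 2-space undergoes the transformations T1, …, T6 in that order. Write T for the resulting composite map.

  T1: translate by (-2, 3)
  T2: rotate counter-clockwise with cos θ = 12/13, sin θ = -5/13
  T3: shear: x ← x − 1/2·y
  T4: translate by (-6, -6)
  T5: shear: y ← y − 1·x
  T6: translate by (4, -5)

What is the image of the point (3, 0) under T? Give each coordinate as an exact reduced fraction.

T(p) = (-29/26, -7/2)

T1 translate by (-2, 3): (3, 0) → (1, 3)
T2 rotate counter-clockwise with cos θ = 12/13, sin θ = -5/13: (1, 3) → (27/13, 31/13)
T3 shear: x ← x − 1/2·y: (27/13, 31/13) → (23/26, 31/13)
T4 translate by (-6, -6): (23/26, 31/13) → (-133/26, -47/13)
T5 shear: y ← y − 1·x: (-133/26, -47/13) → (-133/26, 3/2)
T6 translate by (4, -5): (-133/26, 3/2) → (-29/26, -7/2)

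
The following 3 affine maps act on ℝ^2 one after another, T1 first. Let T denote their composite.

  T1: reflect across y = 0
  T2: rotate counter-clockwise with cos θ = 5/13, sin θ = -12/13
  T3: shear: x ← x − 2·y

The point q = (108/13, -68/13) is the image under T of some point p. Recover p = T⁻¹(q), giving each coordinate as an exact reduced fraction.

T1 = [1 0 0; 0 -1 0; 0 0 1]
T2·T1 = [5/13 -12/13 0; -12/13 -5/13 0; 0 0 1]
T3·…·T1 = [29/13 -2/13 0; -12/13 -5/13 0; 0 0 1]
det M = -1; M⁻¹ = [5/13 -2/13 0; -12/13 -29/13 0; 0 0 1]
M⁻¹ · (108/13, -68/13)ᵀ = (4, 4)ᵀ

p = (4, 4)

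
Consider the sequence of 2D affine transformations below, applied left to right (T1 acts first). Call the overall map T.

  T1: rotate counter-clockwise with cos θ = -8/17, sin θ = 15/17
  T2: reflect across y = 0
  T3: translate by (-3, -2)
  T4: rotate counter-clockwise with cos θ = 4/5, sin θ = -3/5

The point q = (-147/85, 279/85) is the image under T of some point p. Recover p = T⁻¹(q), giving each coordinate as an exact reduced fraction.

T1 = [-8/17 -15/17 0; 15/17 -8/17 0; 0 0 1]
T2·T1 = [-8/17 -15/17 0; -15/17 8/17 0; 0 0 1]
T3·…·T1 = [-8/17 -15/17 -3; -15/17 8/17 -2; 0 0 1]
T4·…·T1 = [-77/85 -36/85 -18/5; -36/85 77/85 1/5; 0 0 1]
det M = -1; M⁻¹ = [-77/85 -36/85 -54/17; -36/85 77/85 -29/17; 0 0 1]
M⁻¹ · (-147/85, 279/85)ᵀ = (-3, 2)ᵀ

p = (-3, 2)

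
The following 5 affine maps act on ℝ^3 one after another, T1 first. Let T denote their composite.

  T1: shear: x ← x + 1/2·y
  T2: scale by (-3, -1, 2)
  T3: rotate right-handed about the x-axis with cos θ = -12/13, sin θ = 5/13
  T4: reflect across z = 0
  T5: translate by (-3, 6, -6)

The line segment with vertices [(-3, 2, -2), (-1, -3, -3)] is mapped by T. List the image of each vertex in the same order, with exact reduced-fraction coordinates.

image vertices: (3, 122/13, -116/13), (9/2, 72/13, -165/13)

T1 shear: x ← x + 1/2·y: (-3, 2, -2) → (-2, 2, -2); (-1, -3, -3) → (-5/2, -3, -3)
T2 scale by (-3, -1, 2): (-2, 2, -2) → (6, -2, -4); (-5/2, -3, -3) → (15/2, 3, -6)
T3 rotate right-handed about the x-axis with cos θ = -12/13, sin θ = 5/13: (6, -2, -4) → (6, 44/13, 38/13); (15/2, 3, -6) → (15/2, -6/13, 87/13)
T4 reflect across z = 0: (6, 44/13, 38/13) → (6, 44/13, -38/13); (15/2, -6/13, 87/13) → (15/2, -6/13, -87/13)
T5 translate by (-3, 6, -6): (6, 44/13, -38/13) → (3, 122/13, -116/13); (15/2, -6/13, -87/13) → (9/2, 72/13, -165/13)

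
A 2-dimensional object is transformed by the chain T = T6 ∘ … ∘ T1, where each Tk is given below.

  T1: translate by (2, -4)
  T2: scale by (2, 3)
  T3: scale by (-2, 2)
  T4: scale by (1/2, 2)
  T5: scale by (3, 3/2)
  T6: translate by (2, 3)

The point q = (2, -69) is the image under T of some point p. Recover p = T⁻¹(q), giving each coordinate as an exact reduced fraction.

p = (-2, 0)

T1 = [1 0 2; 0 1 -4; 0 0 1]
T2·T1 = [2 0 4; 0 3 -12; 0 0 1]
T3·…·T1 = [-4 0 -8; 0 6 -24; 0 0 1]
T4·…·T1 = [-2 0 -4; 0 12 -48; 0 0 1]
T5·…·T1 = [-6 0 -12; 0 18 -72; 0 0 1]
T6·…·T1 = [-6 0 -10; 0 18 -69; 0 0 1]
det M = -108; M⁻¹ = [-1/6 0 -5/3; 0 1/18 23/6; 0 0 1]
M⁻¹ · (2, -69)ᵀ = (-2, 0)ᵀ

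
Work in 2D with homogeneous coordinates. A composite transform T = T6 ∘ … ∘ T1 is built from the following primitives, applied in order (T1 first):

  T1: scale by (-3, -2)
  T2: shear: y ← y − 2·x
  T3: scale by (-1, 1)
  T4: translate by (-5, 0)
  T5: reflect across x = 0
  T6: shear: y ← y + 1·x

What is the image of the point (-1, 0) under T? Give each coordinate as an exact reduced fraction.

T(p) = (8, 2)

T1 scale by (-3, -2): (-1, 0) → (3, 0)
T2 shear: y ← y − 2·x: (3, 0) → (3, -6)
T3 scale by (-1, 1): (3, -6) → (-3, -6)
T4 translate by (-5, 0): (-3, -6) → (-8, -6)
T5 reflect across x = 0: (-8, -6) → (8, -6)
T6 shear: y ← y + 1·x: (8, -6) → (8, 2)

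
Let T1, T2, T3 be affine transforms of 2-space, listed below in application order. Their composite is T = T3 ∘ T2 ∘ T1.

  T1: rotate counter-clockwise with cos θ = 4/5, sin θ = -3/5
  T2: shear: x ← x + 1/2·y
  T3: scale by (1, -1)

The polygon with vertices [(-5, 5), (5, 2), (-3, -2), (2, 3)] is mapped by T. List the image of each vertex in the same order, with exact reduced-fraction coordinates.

image vertices: (5/2, -7), (9/2, 7/5), (-7/2, -1/5), (4, -6/5)

T1 rotate counter-clockwise with cos θ = 4/5, sin θ = -3/5: (-5, 5) → (-1, 7); (5, 2) → (26/5, -7/5); (-3, -2) → (-18/5, 1/5); (2, 3) → (17/5, 6/5)
T2 shear: x ← x + 1/2·y: (-1, 7) → (5/2, 7); (26/5, -7/5) → (9/2, -7/5); (-18/5, 1/5) → (-7/2, 1/5); (17/5, 6/5) → (4, 6/5)
T3 scale by (1, -1): (5/2, 7) → (5/2, -7); (9/2, -7/5) → (9/2, 7/5); (-7/2, 1/5) → (-7/2, -1/5); (4, 6/5) → (4, -6/5)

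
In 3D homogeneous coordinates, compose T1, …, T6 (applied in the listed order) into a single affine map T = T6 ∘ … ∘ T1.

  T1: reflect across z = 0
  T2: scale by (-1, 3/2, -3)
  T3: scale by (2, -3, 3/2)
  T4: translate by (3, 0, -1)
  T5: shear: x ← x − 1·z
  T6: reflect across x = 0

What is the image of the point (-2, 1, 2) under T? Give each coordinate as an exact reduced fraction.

T1 reflect across z = 0: (-2, 1, 2) → (-2, 1, -2)
T2 scale by (-1, 3/2, -3): (-2, 1, -2) → (2, 3/2, 6)
T3 scale by (2, -3, 3/2): (2, 3/2, 6) → (4, -9/2, 9)
T4 translate by (3, 0, -1): (4, -9/2, 9) → (7, -9/2, 8)
T5 shear: x ← x − 1·z: (7, -9/2, 8) → (-1, -9/2, 8)
T6 reflect across x = 0: (-1, -9/2, 8) → (1, -9/2, 8)

T(p) = (1, -9/2, 8)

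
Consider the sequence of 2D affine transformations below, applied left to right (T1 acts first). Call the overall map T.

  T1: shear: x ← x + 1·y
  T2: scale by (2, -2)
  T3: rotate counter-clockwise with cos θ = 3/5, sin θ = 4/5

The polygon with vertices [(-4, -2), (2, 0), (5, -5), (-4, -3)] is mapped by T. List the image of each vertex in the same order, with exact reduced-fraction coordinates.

image vertices: (-52/5, -36/5), (12/5, 16/5), (-8, 6), (-66/5, -38/5)

T1 shear: x ← x + 1·y: (-4, -2) → (-6, -2); (2, 0) → (2, 0); (5, -5) → (0, -5); (-4, -3) → (-7, -3)
T2 scale by (2, -2): (-6, -2) → (-12, 4); (2, 0) → (4, 0); (0, -5) → (0, 10); (-7, -3) → (-14, 6)
T3 rotate counter-clockwise with cos θ = 3/5, sin θ = 4/5: (-12, 4) → (-52/5, -36/5); (4, 0) → (12/5, 16/5); (0, 10) → (-8, 6); (-14, 6) → (-66/5, -38/5)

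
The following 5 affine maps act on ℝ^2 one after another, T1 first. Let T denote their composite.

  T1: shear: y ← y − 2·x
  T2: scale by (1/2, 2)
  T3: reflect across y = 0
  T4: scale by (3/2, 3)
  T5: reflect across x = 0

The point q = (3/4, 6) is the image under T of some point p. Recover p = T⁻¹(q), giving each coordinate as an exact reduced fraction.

T1 = [1 0 0; -2 1 0; 0 0 1]
T2·T1 = [1/2 0 0; -4 2 0; 0 0 1]
T3·…·T1 = [1/2 0 0; 4 -2 0; 0 0 1]
T4·…·T1 = [3/4 0 0; 12 -6 0; 0 0 1]
T5·…·T1 = [-3/4 0 0; 12 -6 0; 0 0 1]
det M = 9/2; M⁻¹ = [-4/3 0 0; -8/3 -1/6 0; 0 0 1]
M⁻¹ · (3/4, 6)ᵀ = (-1, -3)ᵀ

p = (-1, -3)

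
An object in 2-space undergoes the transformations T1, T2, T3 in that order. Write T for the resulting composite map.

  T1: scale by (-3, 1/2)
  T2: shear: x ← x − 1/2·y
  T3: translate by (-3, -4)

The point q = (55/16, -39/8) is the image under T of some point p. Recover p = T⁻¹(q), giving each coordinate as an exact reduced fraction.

T1 = [-3 0 0; 0 1/2 0; 0 0 1]
T2·T1 = [-3 -1/4 0; 0 1/2 0; 0 0 1]
T3·…·T1 = [-3 -1/4 -3; 0 1/2 -4; 0 0 1]
det M = -3/2; M⁻¹ = [-1/3 -1/6 -5/3; 0 2 8; 0 0 1]
M⁻¹ · (55/16, -39/8)ᵀ = (-2, -7/4)ᵀ

p = (-2, -7/4)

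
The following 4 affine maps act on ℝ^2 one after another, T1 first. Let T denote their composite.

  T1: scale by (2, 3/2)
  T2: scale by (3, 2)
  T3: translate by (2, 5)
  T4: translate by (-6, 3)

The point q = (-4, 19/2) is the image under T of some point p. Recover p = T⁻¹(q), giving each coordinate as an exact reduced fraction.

T1 = [2 0 0; 0 3/2 0; 0 0 1]
T2·T1 = [6 0 0; 0 3 0; 0 0 1]
T3·…·T1 = [6 0 2; 0 3 5; 0 0 1]
T4·…·T1 = [6 0 -4; 0 3 8; 0 0 1]
det M = 18; M⁻¹ = [1/6 0 2/3; 0 1/3 -8/3; 0 0 1]
M⁻¹ · (-4, 19/2)ᵀ = (0, 1/2)ᵀ

p = (0, 1/2)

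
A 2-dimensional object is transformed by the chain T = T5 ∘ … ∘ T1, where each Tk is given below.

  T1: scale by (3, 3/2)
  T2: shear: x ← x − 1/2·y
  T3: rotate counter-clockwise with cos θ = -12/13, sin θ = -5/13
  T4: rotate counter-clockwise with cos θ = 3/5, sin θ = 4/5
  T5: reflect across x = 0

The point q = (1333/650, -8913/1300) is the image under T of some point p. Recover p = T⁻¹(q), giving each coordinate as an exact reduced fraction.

p = (7/3, -1/5)

T1 = [3 0 0; 0 3/2 0; 0 0 1]
T2·T1 = [3 -3/4 0; 0 3/2 0; 0 0 1]
T3·…·T1 = [-36/13 33/26 0; -15/13 -57/52 0; 0 0 1]
T4·…·T1 = [-48/65 213/130 0; -189/65 93/260 0; 0 0 1]
T5·…·T1 = [48/65 -213/130 0; -189/65 93/260 0; 0 0 1]
det M = -9/2; M⁻¹ = [-31/390 -71/195 0; -42/65 -32/195 0; 0 0 1]
M⁻¹ · (1333/650, -8913/1300)ᵀ = (7/3, -1/5)ᵀ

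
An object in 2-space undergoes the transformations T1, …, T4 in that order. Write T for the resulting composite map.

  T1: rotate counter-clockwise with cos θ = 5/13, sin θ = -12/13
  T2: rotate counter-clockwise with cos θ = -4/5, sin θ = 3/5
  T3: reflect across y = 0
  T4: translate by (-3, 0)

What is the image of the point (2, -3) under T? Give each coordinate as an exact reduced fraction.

T(p) = (2/5, -6/5)

T1 rotate counter-clockwise with cos θ = 5/13, sin θ = -12/13: (2, -3) → (-2, -3)
T2 rotate counter-clockwise with cos θ = -4/5, sin θ = 3/5: (-2, -3) → (17/5, 6/5)
T3 reflect across y = 0: (17/5, 6/5) → (17/5, -6/5)
T4 translate by (-3, 0): (17/5, -6/5) → (2/5, -6/5)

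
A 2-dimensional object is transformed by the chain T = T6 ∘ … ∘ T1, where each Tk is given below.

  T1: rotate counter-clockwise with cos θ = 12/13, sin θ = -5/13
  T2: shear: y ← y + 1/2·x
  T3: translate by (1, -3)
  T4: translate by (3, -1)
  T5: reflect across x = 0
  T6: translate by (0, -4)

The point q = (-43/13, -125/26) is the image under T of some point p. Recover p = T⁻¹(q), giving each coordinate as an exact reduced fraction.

p = (-2, 3)

T1 = [12/13 5/13 0; -5/13 12/13 0; 0 0 1]
T2·T1 = [12/13 5/13 0; 1/13 29/26 0; 0 0 1]
T3·…·T1 = [12/13 5/13 1; 1/13 29/26 -3; 0 0 1]
T4·…·T1 = [12/13 5/13 4; 1/13 29/26 -4; 0 0 1]
T5·…·T1 = [-12/13 -5/13 -4; 1/13 29/26 -4; 0 0 1]
T6·…·T1 = [-12/13 -5/13 -4; 1/13 29/26 -8; 0 0 1]
det M = -1; M⁻¹ = [-29/26 -5/13 -98/13; 1/13 12/13 100/13; 0 0 1]
M⁻¹ · (-43/13, -125/26)ᵀ = (-2, 3)ᵀ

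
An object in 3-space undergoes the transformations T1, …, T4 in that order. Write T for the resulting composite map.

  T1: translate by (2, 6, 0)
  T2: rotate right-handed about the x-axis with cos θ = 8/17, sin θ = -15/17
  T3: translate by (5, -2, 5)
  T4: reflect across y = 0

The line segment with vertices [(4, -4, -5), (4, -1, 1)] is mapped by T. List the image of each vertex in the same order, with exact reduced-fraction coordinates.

T1 translate by (2, 6, 0): (4, -4, -5) → (6, 2, -5); (4, -1, 1) → (6, 5, 1)
T2 rotate right-handed about the x-axis with cos θ = 8/17, sin θ = -15/17: (6, 2, -5) → (6, -59/17, -70/17); (6, 5, 1) → (6, 55/17, -67/17)
T3 translate by (5, -2, 5): (6, -59/17, -70/17) → (11, -93/17, 15/17); (6, 55/17, -67/17) → (11, 21/17, 18/17)
T4 reflect across y = 0: (11, -93/17, 15/17) → (11, 93/17, 15/17); (11, 21/17, 18/17) → (11, -21/17, 18/17)

image vertices: (11, 93/17, 15/17), (11, -21/17, 18/17)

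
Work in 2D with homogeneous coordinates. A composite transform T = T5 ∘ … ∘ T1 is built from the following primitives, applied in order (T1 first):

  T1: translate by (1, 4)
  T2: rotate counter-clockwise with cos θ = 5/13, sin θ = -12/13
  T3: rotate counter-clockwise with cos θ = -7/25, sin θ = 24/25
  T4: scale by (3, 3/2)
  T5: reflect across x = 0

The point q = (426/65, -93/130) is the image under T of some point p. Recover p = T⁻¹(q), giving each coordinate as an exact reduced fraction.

p = (-3, -3)

T1 = [1 0 1; 0 1 4; 0 0 1]
T2·T1 = [5/13 12/13 53/13; -12/13 5/13 8/13; 0 0 1]
T3·…·T1 = [253/325 -204/325 -563/325; 204/325 253/325 1216/325; 0 0 1]
T4·…·T1 = [759/325 -612/325 -1689/325; 306/325 759/650 1824/325; 0 0 1]
T5·…·T1 = [-759/325 612/325 1689/325; 306/325 759/650 1824/325; 0 0 1]
det M = -9/2; M⁻¹ = [-253/975 136/325 -1; 68/325 506/975 -4; 0 0 1]
M⁻¹ · (426/65, -93/130)ᵀ = (-3, -3)ᵀ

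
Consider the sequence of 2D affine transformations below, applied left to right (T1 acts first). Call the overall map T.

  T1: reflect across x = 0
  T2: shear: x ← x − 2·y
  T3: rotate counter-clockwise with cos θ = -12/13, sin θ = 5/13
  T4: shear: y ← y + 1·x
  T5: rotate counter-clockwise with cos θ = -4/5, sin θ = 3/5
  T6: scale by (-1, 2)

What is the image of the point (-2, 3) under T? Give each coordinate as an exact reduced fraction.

T1 reflect across x = 0: (-2, 3) → (2, 3)
T2 shear: x ← x − 2·y: (2, 3) → (-4, 3)
T3 rotate counter-clockwise with cos θ = -12/13, sin θ = 5/13: (-4, 3) → (33/13, -56/13)
T4 shear: y ← y + 1·x: (33/13, -56/13) → (33/13, -23/13)
T5 rotate counter-clockwise with cos θ = -4/5, sin θ = 3/5: (33/13, -23/13) → (-63/65, 191/65)
T6 scale by (-1, 2): (-63/65, 191/65) → (63/65, 382/65)

T(p) = (63/65, 382/65)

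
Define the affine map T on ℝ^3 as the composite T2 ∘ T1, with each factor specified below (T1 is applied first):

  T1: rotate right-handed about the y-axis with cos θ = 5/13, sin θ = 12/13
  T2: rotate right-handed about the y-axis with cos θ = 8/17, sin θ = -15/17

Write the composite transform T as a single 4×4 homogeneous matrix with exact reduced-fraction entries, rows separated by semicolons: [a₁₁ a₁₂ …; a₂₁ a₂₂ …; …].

T1 = [5/13 0 12/13 0; 0 1 0 0; -12/13 0 5/13 0; 0 0 0 1]
T2·T1 = [220/221 0 21/221 0; 0 1 0 0; -21/221 0 220/221 0; 0 0 0 1]

T = [220/221 0 21/221 0; 0 1 0 0; -21/221 0 220/221 0; 0 0 0 1]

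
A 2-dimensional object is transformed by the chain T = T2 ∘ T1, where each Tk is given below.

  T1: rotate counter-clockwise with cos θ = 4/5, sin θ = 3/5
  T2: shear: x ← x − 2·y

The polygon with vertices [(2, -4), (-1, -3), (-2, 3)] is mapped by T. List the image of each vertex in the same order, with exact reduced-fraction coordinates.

T1 rotate counter-clockwise with cos θ = 4/5, sin θ = 3/5: (2, -4) → (4, -2); (-1, -3) → (1, -3); (-2, 3) → (-17/5, 6/5)
T2 shear: x ← x − 2·y: (4, -2) → (8, -2); (1, -3) → (7, -3); (-17/5, 6/5) → (-29/5, 6/5)

image vertices: (8, -2), (7, -3), (-29/5, 6/5)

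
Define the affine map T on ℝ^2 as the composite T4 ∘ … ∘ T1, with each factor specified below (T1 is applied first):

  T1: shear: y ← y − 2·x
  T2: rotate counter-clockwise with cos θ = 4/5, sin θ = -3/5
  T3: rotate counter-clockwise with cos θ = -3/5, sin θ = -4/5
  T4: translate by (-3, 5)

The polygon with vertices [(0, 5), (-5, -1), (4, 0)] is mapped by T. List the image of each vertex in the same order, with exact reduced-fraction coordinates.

image vertices: (-8/5, 1/5), (108/25, -56/25), (-227/25, 289/25)

T1 shear: y ← y − 2·x: (0, 5) → (0, 5); (-5, -1) → (-5, 9); (4, 0) → (4, -8)
T2 rotate counter-clockwise with cos θ = 4/5, sin θ = -3/5: (0, 5) → (3, 4); (-5, 9) → (7/5, 51/5); (4, -8) → (-8/5, -44/5)
T3 rotate counter-clockwise with cos θ = -3/5, sin θ = -4/5: (3, 4) → (7/5, -24/5); (7/5, 51/5) → (183/25, -181/25); (-8/5, -44/5) → (-152/25, 164/25)
T4 translate by (-3, 5): (7/5, -24/5) → (-8/5, 1/5); (183/25, -181/25) → (108/25, -56/25); (-152/25, 164/25) → (-227/25, 289/25)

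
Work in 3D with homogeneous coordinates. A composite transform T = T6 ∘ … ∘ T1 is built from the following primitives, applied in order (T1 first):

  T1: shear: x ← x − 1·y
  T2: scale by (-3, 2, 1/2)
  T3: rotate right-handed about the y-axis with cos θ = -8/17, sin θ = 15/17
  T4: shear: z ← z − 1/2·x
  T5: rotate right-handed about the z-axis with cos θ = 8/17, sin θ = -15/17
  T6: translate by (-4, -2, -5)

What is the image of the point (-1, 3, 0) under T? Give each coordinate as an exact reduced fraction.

T(p) = (-394/289, 1678/289, -217/17)

T1 shear: x ← x − 1·y: (-1, 3, 0) → (-4, 3, 0)
T2 scale by (-3, 2, 1/2): (-4, 3, 0) → (12, 6, 0)
T3 rotate right-handed about the y-axis with cos θ = -8/17, sin θ = 15/17: (12, 6, 0) → (-96/17, 6, -180/17)
T4 shear: z ← z − 1/2·x: (-96/17, 6, -180/17) → (-96/17, 6, -132/17)
T5 rotate right-handed about the z-axis with cos θ = 8/17, sin θ = -15/17: (-96/17, 6, -132/17) → (762/289, 2256/289, -132/17)
T6 translate by (-4, -2, -5): (762/289, 2256/289, -132/17) → (-394/289, 1678/289, -217/17)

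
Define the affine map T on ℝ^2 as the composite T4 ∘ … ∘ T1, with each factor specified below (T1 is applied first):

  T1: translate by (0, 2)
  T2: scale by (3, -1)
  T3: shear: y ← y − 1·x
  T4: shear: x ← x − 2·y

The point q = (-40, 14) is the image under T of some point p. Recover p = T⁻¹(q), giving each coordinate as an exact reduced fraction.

T1 = [1 0 0; 0 1 2; 0 0 1]
T2·T1 = [3 0 0; 0 -1 -2; 0 0 1]
T3·…·T1 = [3 0 0; -3 -1 -2; 0 0 1]
T4·…·T1 = [9 2 4; -3 -1 -2; 0 0 1]
det M = -3; M⁻¹ = [1/3 2/3 0; -1 -3 -2; 0 0 1]
M⁻¹ · (-40, 14)ᵀ = (-4, -4)ᵀ

p = (-4, -4)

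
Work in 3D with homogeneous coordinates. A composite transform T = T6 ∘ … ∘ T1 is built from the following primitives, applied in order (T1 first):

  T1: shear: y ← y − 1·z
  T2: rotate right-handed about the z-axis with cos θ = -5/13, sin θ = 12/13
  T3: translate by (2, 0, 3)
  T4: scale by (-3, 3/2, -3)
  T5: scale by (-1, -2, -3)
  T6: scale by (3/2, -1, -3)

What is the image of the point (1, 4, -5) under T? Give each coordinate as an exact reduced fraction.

T1 shear: y ← y − 1·z: (1, 4, -5) → (1, 9, -5)
T2 rotate right-handed about the z-axis with cos θ = -5/13, sin θ = 12/13: (1, 9, -5) → (-113/13, -33/13, -5)
T3 translate by (2, 0, 3): (-113/13, -33/13, -5) → (-87/13, -33/13, -2)
T4 scale by (-3, 3/2, -3): (-87/13, -33/13, -2) → (261/13, -99/26, 6)
T5 scale by (-1, -2, -3): (261/13, -99/26, 6) → (-261/13, 99/13, -18)
T6 scale by (3/2, -1, -3): (-261/13, 99/13, -18) → (-783/26, -99/13, 54)

T(p) = (-783/26, -99/13, 54)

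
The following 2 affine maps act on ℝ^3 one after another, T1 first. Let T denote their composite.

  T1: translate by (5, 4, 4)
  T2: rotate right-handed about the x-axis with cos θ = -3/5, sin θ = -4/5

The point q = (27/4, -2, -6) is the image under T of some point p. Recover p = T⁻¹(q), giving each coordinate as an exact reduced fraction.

T1 = [1 0 0 5; 0 1 0 4; 0 0 1 4; 0 0 0 1]
T2·T1 = [1 0 0 5; 0 -3/5 4/5 4/5; 0 -4/5 -3/5 -28/5; 0 0 0 1]
det M = 1; M⁻¹ = [1 0 0 -5; 0 -3/5 -4/5 -4; 0 4/5 -3/5 -4; 0 0 0 1]
M⁻¹ · (27/4, -2, -6)ᵀ = (7/4, 2, -2)ᵀ

p = (7/4, 2, -2)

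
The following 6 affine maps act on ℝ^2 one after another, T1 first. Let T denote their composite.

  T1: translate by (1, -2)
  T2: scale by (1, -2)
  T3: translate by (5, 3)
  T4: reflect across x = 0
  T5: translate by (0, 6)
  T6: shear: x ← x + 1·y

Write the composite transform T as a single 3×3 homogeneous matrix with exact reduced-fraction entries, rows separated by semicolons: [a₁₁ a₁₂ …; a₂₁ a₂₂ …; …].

T1 = [1 0 1; 0 1 -2; 0 0 1]
T2·T1 = [1 0 1; 0 -2 4; 0 0 1]
T3·…·T1 = [1 0 6; 0 -2 7; 0 0 1]
T4·…·T1 = [-1 0 -6; 0 -2 7; 0 0 1]
T5·…·T1 = [-1 0 -6; 0 -2 13; 0 0 1]
T6·…·T1 = [-1 -2 7; 0 -2 13; 0 0 1]

T = [-1 -2 7; 0 -2 13; 0 0 1]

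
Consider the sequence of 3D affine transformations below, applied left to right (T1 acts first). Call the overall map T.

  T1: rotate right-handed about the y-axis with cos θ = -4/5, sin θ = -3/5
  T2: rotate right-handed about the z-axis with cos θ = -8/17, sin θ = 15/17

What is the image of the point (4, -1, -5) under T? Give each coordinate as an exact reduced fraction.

T(p) = (83/85, 5/17, 32/5)

T1 rotate right-handed about the y-axis with cos θ = -4/5, sin θ = -3/5: (4, -1, -5) → (-1/5, -1, 32/5)
T2 rotate right-handed about the z-axis with cos θ = -8/17, sin θ = 15/17: (-1/5, -1, 32/5) → (83/85, 5/17, 32/5)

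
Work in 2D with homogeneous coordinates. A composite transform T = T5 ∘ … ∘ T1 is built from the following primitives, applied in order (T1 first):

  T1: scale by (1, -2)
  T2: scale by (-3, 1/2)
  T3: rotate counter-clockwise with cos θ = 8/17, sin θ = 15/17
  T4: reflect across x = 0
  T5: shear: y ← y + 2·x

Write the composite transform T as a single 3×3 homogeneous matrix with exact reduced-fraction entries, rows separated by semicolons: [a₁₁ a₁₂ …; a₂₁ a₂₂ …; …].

T1 = [1 0 0; 0 -2 0; 0 0 1]
T2·T1 = [-3 0 0; 0 -1 0; 0 0 1]
T3·…·T1 = [-24/17 15/17 0; -45/17 -8/17 0; 0 0 1]
T4·…·T1 = [24/17 -15/17 0; -45/17 -8/17 0; 0 0 1]
T5·…·T1 = [24/17 -15/17 0; 3/17 -38/17 0; 0 0 1]

T = [24/17 -15/17 0; 3/17 -38/17 0; 0 0 1]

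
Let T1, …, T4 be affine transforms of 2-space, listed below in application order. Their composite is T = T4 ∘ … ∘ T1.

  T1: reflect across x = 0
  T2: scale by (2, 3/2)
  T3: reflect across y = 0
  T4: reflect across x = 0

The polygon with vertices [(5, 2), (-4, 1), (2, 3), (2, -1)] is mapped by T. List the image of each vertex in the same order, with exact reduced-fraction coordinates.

image vertices: (10, -3), (-8, -3/2), (4, -9/2), (4, 3/2)

T1 reflect across x = 0: (5, 2) → (-5, 2); (-4, 1) → (4, 1); (2, 3) → (-2, 3); (2, -1) → (-2, -1)
T2 scale by (2, 3/2): (-5, 2) → (-10, 3); (4, 1) → (8, 3/2); (-2, 3) → (-4, 9/2); (-2, -1) → (-4, -3/2)
T3 reflect across y = 0: (-10, 3) → (-10, -3); (8, 3/2) → (8, -3/2); (-4, 9/2) → (-4, -9/2); (-4, -3/2) → (-4, 3/2)
T4 reflect across x = 0: (-10, -3) → (10, -3); (8, -3/2) → (-8, -3/2); (-4, -9/2) → (4, -9/2); (-4, 3/2) → (4, 3/2)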